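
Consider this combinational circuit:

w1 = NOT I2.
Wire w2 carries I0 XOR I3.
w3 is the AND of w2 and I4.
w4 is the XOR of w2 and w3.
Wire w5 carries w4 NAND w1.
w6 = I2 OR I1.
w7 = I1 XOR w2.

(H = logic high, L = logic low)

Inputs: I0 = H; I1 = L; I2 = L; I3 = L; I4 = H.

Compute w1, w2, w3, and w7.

w1 = H  w2 = H  w3 = H  w7 = H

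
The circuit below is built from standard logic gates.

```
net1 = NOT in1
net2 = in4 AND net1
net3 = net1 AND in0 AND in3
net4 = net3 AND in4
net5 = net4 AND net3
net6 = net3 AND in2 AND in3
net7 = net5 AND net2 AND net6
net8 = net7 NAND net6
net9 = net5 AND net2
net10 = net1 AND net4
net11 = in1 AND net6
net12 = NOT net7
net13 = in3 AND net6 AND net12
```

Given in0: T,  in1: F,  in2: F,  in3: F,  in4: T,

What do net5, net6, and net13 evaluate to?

net5 = F, net6 = F, net13 = F

net1 = NOT in1 = NOT F = T
net2 = in4 AND net1 = T AND T = T
net3 = net1 AND in0 AND in3 = T AND T AND F = F
net4 = net3 AND in4 = F AND T = F
net5 = net4 AND net3 = F AND F = F
net6 = net3 AND in2 AND in3 = F AND F AND F = F
net7 = net5 AND net2 AND net6 = F AND T AND F = F
net12 = NOT net7 = NOT F = T
net13 = in3 AND net6 AND net12 = F AND F AND T = F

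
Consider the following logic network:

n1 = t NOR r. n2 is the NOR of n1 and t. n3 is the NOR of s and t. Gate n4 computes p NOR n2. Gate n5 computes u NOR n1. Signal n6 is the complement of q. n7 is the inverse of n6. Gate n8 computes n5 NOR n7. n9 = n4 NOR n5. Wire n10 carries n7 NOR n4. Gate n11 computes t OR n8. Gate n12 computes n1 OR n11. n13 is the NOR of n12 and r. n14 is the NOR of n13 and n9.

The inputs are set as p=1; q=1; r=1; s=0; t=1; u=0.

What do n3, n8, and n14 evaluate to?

n3 = 0; n8 = 0; n14 = 1

n1 = t NOR r = 1 NOR 1 = 0
n2 = n1 NOR t = 0 NOR 1 = 0
n3 = s NOR t = 0 NOR 1 = 0
n4 = p NOR n2 = 1 NOR 0 = 0
n5 = u NOR n1 = 0 NOR 0 = 1
n6 = NOT q = NOT 1 = 0
n7 = NOT n6 = NOT 0 = 1
n8 = n5 NOR n7 = 1 NOR 1 = 0
n9 = n4 NOR n5 = 0 NOR 1 = 0
n11 = t OR n8 = 1 OR 0 = 1
n12 = n1 OR n11 = 0 OR 1 = 1
n13 = n12 NOR r = 1 NOR 1 = 0
n14 = n13 NOR n9 = 0 NOR 0 = 1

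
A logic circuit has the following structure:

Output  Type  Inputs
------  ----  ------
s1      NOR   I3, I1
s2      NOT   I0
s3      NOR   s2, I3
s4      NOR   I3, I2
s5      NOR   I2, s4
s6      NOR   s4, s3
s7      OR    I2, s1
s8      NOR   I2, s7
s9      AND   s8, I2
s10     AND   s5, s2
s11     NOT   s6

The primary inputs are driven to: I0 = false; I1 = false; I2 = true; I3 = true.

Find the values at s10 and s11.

s2 = NOT I0 = NOT false = true
s3 = s2 NOR I3 = true NOR true = false
s4 = I3 NOR I2 = true NOR true = false
s5 = I2 NOR s4 = true NOR false = false
s6 = s4 NOR s3 = false NOR false = true
s10 = s5 AND s2 = false AND true = false
s11 = NOT s6 = NOT true = false

s10 = false, s11 = false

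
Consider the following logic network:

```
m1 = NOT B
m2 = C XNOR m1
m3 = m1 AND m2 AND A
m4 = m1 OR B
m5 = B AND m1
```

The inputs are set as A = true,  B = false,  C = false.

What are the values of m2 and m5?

m1 = NOT B = NOT false = true
m2 = C XNOR m1 = false XNOR true = false
m5 = B AND m1 = false AND true = false

m2 = false  m5 = false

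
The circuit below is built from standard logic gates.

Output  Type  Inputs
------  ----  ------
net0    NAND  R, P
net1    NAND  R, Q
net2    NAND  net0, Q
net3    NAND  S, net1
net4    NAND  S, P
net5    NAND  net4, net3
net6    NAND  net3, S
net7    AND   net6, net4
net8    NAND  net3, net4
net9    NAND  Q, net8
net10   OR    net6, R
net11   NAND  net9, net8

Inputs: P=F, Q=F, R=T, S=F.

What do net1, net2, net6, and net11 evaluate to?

net1 = T  net2 = T  net6 = T  net11 = T

net0 = R NAND P = T NAND F = T
net1 = R NAND Q = T NAND F = T
net2 = net0 NAND Q = T NAND F = T
net3 = S NAND net1 = F NAND T = T
net4 = S NAND P = F NAND F = T
net6 = net3 NAND S = T NAND F = T
net8 = net3 NAND net4 = T NAND T = F
net9 = Q NAND net8 = F NAND F = T
net11 = net9 NAND net8 = T NAND F = T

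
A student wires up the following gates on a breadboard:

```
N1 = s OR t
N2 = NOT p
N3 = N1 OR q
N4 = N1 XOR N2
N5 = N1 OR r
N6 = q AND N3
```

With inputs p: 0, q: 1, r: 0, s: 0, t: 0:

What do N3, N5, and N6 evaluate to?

N1 = s OR t = 0 OR 0 = 0
N3 = N1 OR q = 0 OR 1 = 1
N5 = N1 OR r = 0 OR 0 = 0
N6 = q AND N3 = 1 AND 1 = 1

N3 = 1, N5 = 0, N6 = 1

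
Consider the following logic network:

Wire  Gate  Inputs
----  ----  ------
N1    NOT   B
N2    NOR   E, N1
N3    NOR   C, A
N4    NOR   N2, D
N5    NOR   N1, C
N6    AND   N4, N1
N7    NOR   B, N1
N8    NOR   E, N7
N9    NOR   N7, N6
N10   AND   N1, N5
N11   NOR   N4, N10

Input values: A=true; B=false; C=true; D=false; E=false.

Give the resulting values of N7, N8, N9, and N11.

N7 = false, N8 = true, N9 = false, N11 = false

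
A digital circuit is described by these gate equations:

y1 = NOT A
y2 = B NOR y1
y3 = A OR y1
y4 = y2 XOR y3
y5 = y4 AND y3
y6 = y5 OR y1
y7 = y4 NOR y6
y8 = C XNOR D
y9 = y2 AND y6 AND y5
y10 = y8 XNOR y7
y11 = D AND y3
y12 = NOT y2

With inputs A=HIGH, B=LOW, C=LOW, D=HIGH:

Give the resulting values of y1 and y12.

y1 = NOT A = NOT HIGH = LOW
y2 = B NOR y1 = LOW NOR LOW = HIGH
y12 = NOT y2 = NOT HIGH = LOW

y1 = LOW; y12 = LOW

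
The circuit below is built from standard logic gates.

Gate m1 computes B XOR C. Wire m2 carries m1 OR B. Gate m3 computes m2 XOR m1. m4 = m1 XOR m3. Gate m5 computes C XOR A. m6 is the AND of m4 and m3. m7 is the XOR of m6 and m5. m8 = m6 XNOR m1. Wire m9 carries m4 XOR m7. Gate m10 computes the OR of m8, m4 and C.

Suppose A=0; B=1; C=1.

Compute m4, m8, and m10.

m4 = 1  m8 = 0  m10 = 1

m1 = B XOR C = 1 XOR 1 = 0
m2 = m1 OR B = 0 OR 1 = 1
m3 = m2 XOR m1 = 1 XOR 0 = 1
m4 = m1 XOR m3 = 0 XOR 1 = 1
m6 = m4 AND m3 = 1 AND 1 = 1
m8 = m6 XNOR m1 = 1 XNOR 0 = 0
m10 = m8 OR m4 OR C = 0 OR 1 OR 1 = 1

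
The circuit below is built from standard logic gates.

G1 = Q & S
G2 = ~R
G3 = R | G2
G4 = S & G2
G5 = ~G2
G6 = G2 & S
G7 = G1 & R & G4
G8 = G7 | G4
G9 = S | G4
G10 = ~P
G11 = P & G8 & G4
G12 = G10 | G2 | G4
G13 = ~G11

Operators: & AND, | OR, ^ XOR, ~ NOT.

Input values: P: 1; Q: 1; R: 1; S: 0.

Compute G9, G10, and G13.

G9 = 0  G10 = 0  G13 = 1

G1 = Q AND S = 1 AND 0 = 0
G2 = NOT R = NOT 1 = 0
G4 = S AND G2 = 0 AND 0 = 0
G7 = G1 AND R AND G4 = 0 AND 1 AND 0 = 0
G8 = G7 OR G4 = 0 OR 0 = 0
G9 = S OR G4 = 0 OR 0 = 0
G10 = NOT P = NOT 1 = 0
G11 = P AND G8 AND G4 = 1 AND 0 AND 0 = 0
G13 = NOT G11 = NOT 0 = 1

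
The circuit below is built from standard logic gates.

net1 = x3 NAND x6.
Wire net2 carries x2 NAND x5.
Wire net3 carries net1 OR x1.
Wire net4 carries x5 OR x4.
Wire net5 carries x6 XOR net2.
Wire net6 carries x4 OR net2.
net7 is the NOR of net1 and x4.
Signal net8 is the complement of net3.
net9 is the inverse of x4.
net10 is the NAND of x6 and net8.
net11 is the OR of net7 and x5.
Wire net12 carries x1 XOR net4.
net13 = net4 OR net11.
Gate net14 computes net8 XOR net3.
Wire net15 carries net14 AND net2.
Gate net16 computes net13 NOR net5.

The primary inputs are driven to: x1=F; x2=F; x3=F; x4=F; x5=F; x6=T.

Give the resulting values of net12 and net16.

net12 = F; net16 = T

net1 = x3 NAND x6 = F NAND T = T
net2 = x2 NAND x5 = F NAND F = T
net4 = x5 OR x4 = F OR F = F
net5 = x6 XOR net2 = T XOR T = F
net7 = net1 NOR x4 = T NOR F = F
net11 = net7 OR x5 = F OR F = F
net12 = x1 XOR net4 = F XOR F = F
net13 = net4 OR net11 = F OR F = F
net16 = net13 NOR net5 = F NOR F = T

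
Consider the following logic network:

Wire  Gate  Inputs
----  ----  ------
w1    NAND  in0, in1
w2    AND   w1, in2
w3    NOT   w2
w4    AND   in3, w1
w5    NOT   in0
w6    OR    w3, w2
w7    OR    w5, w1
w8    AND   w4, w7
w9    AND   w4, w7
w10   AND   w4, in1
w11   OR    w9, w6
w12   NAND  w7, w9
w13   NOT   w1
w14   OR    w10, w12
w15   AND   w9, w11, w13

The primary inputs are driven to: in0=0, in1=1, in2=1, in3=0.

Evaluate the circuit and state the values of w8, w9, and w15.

w1 = in0 NAND in1 = 0 NAND 1 = 1
w2 = w1 AND in2 = 1 AND 1 = 1
w3 = NOT w2 = NOT 1 = 0
w4 = in3 AND w1 = 0 AND 1 = 0
w5 = NOT in0 = NOT 0 = 1
w6 = w3 OR w2 = 0 OR 1 = 1
w7 = w5 OR w1 = 1 OR 1 = 1
w8 = w4 AND w7 = 0 AND 1 = 0
w9 = w4 AND w7 = 0 AND 1 = 0
w11 = w9 OR w6 = 0 OR 1 = 1
w13 = NOT w1 = NOT 1 = 0
w15 = w9 AND w11 AND w13 = 0 AND 1 AND 0 = 0

w8 = 0; w9 = 0; w15 = 0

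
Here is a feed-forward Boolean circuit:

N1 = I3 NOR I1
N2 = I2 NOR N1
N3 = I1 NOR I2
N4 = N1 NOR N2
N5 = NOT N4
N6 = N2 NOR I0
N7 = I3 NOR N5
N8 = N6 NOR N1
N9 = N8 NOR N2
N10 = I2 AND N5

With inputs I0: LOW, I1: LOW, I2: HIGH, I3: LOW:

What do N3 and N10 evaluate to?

N3 = LOW; N10 = HIGH

N1 = I3 NOR I1 = LOW NOR LOW = HIGH
N2 = I2 NOR N1 = HIGH NOR HIGH = LOW
N3 = I1 NOR I2 = LOW NOR HIGH = LOW
N4 = N1 NOR N2 = HIGH NOR LOW = LOW
N5 = NOT N4 = NOT LOW = HIGH
N10 = I2 AND N5 = HIGH AND HIGH = HIGH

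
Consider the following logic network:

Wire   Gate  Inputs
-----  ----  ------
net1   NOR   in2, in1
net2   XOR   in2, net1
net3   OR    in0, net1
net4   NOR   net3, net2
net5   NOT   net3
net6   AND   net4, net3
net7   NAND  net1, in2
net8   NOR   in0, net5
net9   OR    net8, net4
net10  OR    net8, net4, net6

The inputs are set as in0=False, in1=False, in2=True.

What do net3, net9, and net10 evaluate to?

net3 = False, net9 = False, net10 = False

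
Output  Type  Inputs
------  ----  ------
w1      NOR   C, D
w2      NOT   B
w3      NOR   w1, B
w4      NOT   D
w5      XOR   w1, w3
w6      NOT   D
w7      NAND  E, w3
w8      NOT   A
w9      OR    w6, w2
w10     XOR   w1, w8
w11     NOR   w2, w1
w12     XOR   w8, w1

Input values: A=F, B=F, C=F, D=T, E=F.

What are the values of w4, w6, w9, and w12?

w4 = F  w6 = F  w9 = T  w12 = T

w1 = C NOR D = F NOR T = F
w2 = NOT B = NOT F = T
w4 = NOT D = NOT T = F
w6 = NOT D = NOT T = F
w8 = NOT A = NOT F = T
w9 = w6 OR w2 = F OR T = T
w12 = w8 XOR w1 = T XOR F = T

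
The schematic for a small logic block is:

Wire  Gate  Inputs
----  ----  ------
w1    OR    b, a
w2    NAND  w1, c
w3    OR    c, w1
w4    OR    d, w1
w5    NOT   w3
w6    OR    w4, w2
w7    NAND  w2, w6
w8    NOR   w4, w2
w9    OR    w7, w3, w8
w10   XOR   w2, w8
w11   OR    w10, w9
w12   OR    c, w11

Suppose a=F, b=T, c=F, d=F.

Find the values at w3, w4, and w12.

w3 = T  w4 = T  w12 = T

w1 = b OR a = T OR F = T
w2 = w1 NAND c = T NAND F = T
w3 = c OR w1 = F OR T = T
w4 = d OR w1 = F OR T = T
w6 = w4 OR w2 = T OR T = T
w7 = w2 NAND w6 = T NAND T = F
w8 = w4 NOR w2 = T NOR T = F
w9 = w7 OR w3 OR w8 = F OR T OR F = T
w10 = w2 XOR w8 = T XOR F = T
w11 = w10 OR w9 = T OR T = T
w12 = c OR w11 = F OR T = T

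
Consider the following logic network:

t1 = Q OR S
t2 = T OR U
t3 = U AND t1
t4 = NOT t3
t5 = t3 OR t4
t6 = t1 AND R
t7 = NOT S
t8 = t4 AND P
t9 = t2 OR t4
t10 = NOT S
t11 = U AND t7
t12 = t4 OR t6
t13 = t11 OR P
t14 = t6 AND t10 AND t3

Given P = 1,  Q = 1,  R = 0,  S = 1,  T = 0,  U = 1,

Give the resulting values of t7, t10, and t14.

t1 = Q OR S = 1 OR 1 = 1
t3 = U AND t1 = 1 AND 1 = 1
t6 = t1 AND R = 1 AND 0 = 0
t7 = NOT S = NOT 1 = 0
t10 = NOT S = NOT 1 = 0
t14 = t6 AND t10 AND t3 = 0 AND 0 AND 1 = 0

t7 = 0, t10 = 0, t14 = 0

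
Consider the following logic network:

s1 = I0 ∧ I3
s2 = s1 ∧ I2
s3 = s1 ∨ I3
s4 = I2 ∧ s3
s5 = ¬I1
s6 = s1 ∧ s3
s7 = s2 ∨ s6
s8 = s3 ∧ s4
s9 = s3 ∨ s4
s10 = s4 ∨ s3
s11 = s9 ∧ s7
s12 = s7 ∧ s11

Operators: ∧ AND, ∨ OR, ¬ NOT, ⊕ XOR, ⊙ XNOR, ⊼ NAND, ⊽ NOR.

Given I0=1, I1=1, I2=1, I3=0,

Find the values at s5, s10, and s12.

s1 = I0 AND I3 = 1 AND 0 = 0
s2 = s1 AND I2 = 0 AND 1 = 0
s3 = s1 OR I3 = 0 OR 0 = 0
s4 = I2 AND s3 = 1 AND 0 = 0
s5 = NOT I1 = NOT 1 = 0
s6 = s1 AND s3 = 0 AND 0 = 0
s7 = s2 OR s6 = 0 OR 0 = 0
s9 = s3 OR s4 = 0 OR 0 = 0
s10 = s4 OR s3 = 0 OR 0 = 0
s11 = s9 AND s7 = 0 AND 0 = 0
s12 = s7 AND s11 = 0 AND 0 = 0

s5 = 0  s10 = 0  s12 = 0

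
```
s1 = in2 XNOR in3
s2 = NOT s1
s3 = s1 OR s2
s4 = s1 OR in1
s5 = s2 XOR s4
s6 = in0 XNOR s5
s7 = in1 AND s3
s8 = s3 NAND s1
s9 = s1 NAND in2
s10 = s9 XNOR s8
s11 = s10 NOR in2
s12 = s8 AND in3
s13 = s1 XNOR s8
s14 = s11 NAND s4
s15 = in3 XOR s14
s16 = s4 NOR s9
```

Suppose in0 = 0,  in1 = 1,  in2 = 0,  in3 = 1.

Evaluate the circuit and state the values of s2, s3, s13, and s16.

s2 = 1, s3 = 1, s13 = 0, s16 = 0

s1 = in2 XNOR in3 = 0 XNOR 1 = 0
s2 = NOT s1 = NOT 0 = 1
s3 = s1 OR s2 = 0 OR 1 = 1
s4 = s1 OR in1 = 0 OR 1 = 1
s8 = s3 NAND s1 = 1 NAND 0 = 1
s9 = s1 NAND in2 = 0 NAND 0 = 1
s13 = s1 XNOR s8 = 0 XNOR 1 = 0
s16 = s4 NOR s9 = 1 NOR 1 = 0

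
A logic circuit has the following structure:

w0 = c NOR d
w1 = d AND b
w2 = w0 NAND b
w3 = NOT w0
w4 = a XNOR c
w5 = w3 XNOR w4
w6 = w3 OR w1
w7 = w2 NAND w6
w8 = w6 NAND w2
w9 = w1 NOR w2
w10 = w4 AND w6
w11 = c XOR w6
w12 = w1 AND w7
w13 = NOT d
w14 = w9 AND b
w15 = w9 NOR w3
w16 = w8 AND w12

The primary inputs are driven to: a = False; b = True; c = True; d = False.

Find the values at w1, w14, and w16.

w0 = c NOR d = True NOR False = False
w1 = d AND b = False AND True = False
w2 = w0 NAND b = False NAND True = True
w3 = NOT w0 = NOT False = True
w6 = w3 OR w1 = True OR False = True
w7 = w2 NAND w6 = True NAND True = False
w8 = w6 NAND w2 = True NAND True = False
w9 = w1 NOR w2 = False NOR True = False
w12 = w1 AND w7 = False AND False = False
w14 = w9 AND b = False AND True = False
w16 = w8 AND w12 = False AND False = False

w1 = False; w14 = False; w16 = False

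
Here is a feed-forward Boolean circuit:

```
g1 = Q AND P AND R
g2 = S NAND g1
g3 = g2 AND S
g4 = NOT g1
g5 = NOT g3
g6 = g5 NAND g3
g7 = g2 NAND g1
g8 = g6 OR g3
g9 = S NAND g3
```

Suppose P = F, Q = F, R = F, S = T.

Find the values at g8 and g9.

g8 = T, g9 = F

g1 = Q AND P AND R = F AND F AND F = F
g2 = S NAND g1 = T NAND F = T
g3 = g2 AND S = T AND T = T
g5 = NOT g3 = NOT T = F
g6 = g5 NAND g3 = F NAND T = T
g8 = g6 OR g3 = T OR T = T
g9 = S NAND g3 = T NAND T = F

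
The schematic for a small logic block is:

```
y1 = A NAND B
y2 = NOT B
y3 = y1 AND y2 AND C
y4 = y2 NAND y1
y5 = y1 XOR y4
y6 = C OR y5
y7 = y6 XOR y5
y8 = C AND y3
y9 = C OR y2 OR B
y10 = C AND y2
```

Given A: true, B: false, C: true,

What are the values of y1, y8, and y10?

y1 = true, y8 = true, y10 = true

y1 = A NAND B = true NAND false = true
y2 = NOT B = NOT false = true
y3 = y1 AND y2 AND C = true AND true AND true = true
y8 = C AND y3 = true AND true = true
y10 = C AND y2 = true AND true = true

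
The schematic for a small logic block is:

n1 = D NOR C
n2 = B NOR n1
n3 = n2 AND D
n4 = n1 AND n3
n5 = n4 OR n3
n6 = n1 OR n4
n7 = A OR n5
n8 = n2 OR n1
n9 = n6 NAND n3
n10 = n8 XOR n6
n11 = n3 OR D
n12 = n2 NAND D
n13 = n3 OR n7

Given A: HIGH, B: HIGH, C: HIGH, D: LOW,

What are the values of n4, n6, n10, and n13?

n4 = LOW; n6 = LOW; n10 = LOW; n13 = HIGH

n1 = D NOR C = LOW NOR HIGH = LOW
n2 = B NOR n1 = HIGH NOR LOW = LOW
n3 = n2 AND D = LOW AND LOW = LOW
n4 = n1 AND n3 = LOW AND LOW = LOW
n5 = n4 OR n3 = LOW OR LOW = LOW
n6 = n1 OR n4 = LOW OR LOW = LOW
n7 = A OR n5 = HIGH OR LOW = HIGH
n8 = n2 OR n1 = LOW OR LOW = LOW
n10 = n8 XOR n6 = LOW XOR LOW = LOW
n13 = n3 OR n7 = LOW OR HIGH = HIGH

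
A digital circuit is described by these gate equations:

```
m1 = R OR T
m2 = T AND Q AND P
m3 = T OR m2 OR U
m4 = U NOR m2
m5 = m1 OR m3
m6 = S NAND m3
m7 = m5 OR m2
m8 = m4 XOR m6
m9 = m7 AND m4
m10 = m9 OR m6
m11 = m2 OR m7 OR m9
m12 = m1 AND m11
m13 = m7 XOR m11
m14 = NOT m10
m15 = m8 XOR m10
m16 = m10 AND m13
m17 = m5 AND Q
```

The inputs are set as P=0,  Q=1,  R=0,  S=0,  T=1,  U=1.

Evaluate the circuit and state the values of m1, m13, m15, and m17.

m1 = 1, m13 = 0, m15 = 0, m17 = 1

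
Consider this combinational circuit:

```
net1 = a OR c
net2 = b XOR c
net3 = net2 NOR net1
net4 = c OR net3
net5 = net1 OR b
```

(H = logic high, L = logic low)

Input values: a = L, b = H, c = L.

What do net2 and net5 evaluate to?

net1 = a OR c = L OR L = L
net2 = b XOR c = H XOR L = H
net5 = net1 OR b = L OR H = H

net2 = H; net5 = H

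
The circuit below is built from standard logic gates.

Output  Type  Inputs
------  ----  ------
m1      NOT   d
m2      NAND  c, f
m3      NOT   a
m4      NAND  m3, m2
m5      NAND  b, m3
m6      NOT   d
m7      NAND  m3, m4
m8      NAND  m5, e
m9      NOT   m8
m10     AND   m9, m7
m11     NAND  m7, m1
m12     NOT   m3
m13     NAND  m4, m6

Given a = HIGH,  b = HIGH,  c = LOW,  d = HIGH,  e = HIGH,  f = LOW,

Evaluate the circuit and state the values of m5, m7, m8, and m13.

m2 = c NAND f = LOW NAND LOW = HIGH
m3 = NOT a = NOT HIGH = LOW
m4 = m3 NAND m2 = LOW NAND HIGH = HIGH
m5 = b NAND m3 = HIGH NAND LOW = HIGH
m6 = NOT d = NOT HIGH = LOW
m7 = m3 NAND m4 = LOW NAND HIGH = HIGH
m8 = m5 NAND e = HIGH NAND HIGH = LOW
m13 = m4 NAND m6 = HIGH NAND LOW = HIGH

m5 = HIGH, m7 = HIGH, m8 = LOW, m13 = HIGH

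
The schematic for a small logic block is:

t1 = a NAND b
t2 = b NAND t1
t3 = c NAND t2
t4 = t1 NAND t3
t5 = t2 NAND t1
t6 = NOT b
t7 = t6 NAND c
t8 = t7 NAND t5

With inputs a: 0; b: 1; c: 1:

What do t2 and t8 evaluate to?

t1 = a NAND b = 0 NAND 1 = 1
t2 = b NAND t1 = 1 NAND 1 = 0
t5 = t2 NAND t1 = 0 NAND 1 = 1
t6 = NOT b = NOT 1 = 0
t7 = t6 NAND c = 0 NAND 1 = 1
t8 = t7 NAND t5 = 1 NAND 1 = 0

t2 = 0, t8 = 0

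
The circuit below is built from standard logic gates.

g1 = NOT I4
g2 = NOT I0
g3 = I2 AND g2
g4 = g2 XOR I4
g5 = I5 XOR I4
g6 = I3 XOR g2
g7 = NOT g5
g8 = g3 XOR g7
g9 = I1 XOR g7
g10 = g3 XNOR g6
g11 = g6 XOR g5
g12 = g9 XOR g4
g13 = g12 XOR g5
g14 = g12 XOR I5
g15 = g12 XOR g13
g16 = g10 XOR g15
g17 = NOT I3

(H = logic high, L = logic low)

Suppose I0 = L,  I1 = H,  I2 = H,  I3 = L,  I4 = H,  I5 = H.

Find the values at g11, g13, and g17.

g2 = NOT I0 = NOT L = H
g4 = g2 XOR I4 = H XOR H = L
g5 = I5 XOR I4 = H XOR H = L
g6 = I3 XOR g2 = L XOR H = H
g7 = NOT g5 = NOT L = H
g9 = I1 XOR g7 = H XOR H = L
g11 = g6 XOR g5 = H XOR L = H
g12 = g9 XOR g4 = L XOR L = L
g13 = g12 XOR g5 = L XOR L = L
g17 = NOT I3 = NOT L = H

g11 = H, g13 = L, g17 = H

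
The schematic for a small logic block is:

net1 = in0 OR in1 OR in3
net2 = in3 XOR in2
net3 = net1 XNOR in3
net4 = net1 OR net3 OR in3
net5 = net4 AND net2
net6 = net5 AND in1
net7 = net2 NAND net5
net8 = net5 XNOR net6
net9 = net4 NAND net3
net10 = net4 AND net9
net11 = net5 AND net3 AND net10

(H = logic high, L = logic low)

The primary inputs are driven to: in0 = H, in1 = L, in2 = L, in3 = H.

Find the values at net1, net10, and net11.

net1 = H  net10 = L  net11 = L

net1 = in0 OR in1 OR in3 = H OR L OR H = H
net2 = in3 XOR in2 = H XOR L = H
net3 = net1 XNOR in3 = H XNOR H = H
net4 = net1 OR net3 OR in3 = H OR H OR H = H
net5 = net4 AND net2 = H AND H = H
net9 = net4 NAND net3 = H NAND H = L
net10 = net4 AND net9 = H AND L = L
net11 = net5 AND net3 AND net10 = H AND H AND L = L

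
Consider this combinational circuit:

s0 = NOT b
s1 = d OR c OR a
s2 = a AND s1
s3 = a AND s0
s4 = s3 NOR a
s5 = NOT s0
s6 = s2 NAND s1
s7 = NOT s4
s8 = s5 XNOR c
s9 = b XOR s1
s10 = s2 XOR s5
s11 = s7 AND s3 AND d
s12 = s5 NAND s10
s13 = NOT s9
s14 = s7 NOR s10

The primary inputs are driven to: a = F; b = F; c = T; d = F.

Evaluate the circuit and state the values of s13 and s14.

s13 = F, s14 = T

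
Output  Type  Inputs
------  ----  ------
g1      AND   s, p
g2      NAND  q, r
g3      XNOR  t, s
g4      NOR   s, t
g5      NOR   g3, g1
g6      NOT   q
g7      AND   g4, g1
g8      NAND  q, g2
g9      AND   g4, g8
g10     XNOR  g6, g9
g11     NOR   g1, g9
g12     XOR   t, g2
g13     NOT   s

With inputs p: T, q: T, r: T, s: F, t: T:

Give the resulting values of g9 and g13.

g9 = F  g13 = T

g2 = q NAND r = T NAND T = F
g4 = s NOR t = F NOR T = F
g8 = q NAND g2 = T NAND F = T
g9 = g4 AND g8 = F AND T = F
g13 = NOT s = NOT F = T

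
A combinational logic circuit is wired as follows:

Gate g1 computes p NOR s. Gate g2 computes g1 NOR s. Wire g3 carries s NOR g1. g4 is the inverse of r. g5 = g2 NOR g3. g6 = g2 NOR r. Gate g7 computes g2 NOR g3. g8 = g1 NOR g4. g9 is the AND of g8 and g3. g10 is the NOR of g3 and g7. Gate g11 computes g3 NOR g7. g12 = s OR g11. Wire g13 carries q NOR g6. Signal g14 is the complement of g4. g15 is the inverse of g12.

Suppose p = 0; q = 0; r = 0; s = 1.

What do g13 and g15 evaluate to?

g13 = 0  g15 = 0

g1 = p NOR s = 0 NOR 1 = 0
g2 = g1 NOR s = 0 NOR 1 = 0
g3 = s NOR g1 = 1 NOR 0 = 0
g6 = g2 NOR r = 0 NOR 0 = 1
g7 = g2 NOR g3 = 0 NOR 0 = 1
g11 = g3 NOR g7 = 0 NOR 1 = 0
g12 = s OR g11 = 1 OR 0 = 1
g13 = q NOR g6 = 0 NOR 1 = 0
g15 = NOT g12 = NOT 1 = 0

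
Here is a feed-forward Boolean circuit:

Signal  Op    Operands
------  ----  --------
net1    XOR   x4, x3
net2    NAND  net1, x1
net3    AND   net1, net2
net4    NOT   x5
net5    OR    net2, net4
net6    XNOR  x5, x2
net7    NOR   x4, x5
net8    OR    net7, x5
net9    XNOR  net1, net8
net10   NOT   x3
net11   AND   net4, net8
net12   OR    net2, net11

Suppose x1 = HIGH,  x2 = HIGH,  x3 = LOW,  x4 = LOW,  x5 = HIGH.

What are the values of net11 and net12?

net11 = LOW  net12 = HIGH

net1 = x4 XOR x3 = LOW XOR LOW = LOW
net2 = net1 NAND x1 = LOW NAND HIGH = HIGH
net4 = NOT x5 = NOT HIGH = LOW
net7 = x4 NOR x5 = LOW NOR HIGH = LOW
net8 = net7 OR x5 = LOW OR HIGH = HIGH
net11 = net4 AND net8 = LOW AND HIGH = LOW
net12 = net2 OR net11 = HIGH OR LOW = HIGH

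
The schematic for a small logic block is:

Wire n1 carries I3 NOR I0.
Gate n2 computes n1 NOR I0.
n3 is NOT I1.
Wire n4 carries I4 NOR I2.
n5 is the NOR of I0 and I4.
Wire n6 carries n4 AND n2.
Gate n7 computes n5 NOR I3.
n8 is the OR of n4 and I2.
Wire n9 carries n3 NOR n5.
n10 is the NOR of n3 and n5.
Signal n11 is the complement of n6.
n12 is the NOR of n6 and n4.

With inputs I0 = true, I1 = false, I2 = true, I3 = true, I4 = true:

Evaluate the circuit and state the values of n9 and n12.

n9 = false, n12 = true

n1 = I3 NOR I0 = true NOR true = false
n2 = n1 NOR I0 = false NOR true = false
n3 = NOT I1 = NOT false = true
n4 = I4 NOR I2 = true NOR true = false
n5 = I0 NOR I4 = true NOR true = false
n6 = n4 AND n2 = false AND false = false
n9 = n3 NOR n5 = true NOR false = false
n12 = n6 NOR n4 = false NOR false = true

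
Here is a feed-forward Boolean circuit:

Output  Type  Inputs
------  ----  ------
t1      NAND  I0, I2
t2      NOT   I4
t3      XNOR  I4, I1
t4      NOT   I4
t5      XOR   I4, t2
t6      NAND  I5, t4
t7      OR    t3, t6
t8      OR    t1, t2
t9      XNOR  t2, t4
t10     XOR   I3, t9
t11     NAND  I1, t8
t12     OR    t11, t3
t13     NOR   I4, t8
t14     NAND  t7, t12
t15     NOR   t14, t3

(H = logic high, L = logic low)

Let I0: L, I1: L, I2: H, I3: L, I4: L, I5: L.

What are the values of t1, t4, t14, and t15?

t1 = I0 NAND I2 = L NAND H = H
t2 = NOT I4 = NOT L = H
t3 = I4 XNOR I1 = L XNOR L = H
t4 = NOT I4 = NOT L = H
t6 = I5 NAND t4 = L NAND H = H
t7 = t3 OR t6 = H OR H = H
t8 = t1 OR t2 = H OR H = H
t11 = I1 NAND t8 = L NAND H = H
t12 = t11 OR t3 = H OR H = H
t14 = t7 NAND t12 = H NAND H = L
t15 = t14 NOR t3 = L NOR H = L

t1 = H, t4 = H, t14 = L, t15 = L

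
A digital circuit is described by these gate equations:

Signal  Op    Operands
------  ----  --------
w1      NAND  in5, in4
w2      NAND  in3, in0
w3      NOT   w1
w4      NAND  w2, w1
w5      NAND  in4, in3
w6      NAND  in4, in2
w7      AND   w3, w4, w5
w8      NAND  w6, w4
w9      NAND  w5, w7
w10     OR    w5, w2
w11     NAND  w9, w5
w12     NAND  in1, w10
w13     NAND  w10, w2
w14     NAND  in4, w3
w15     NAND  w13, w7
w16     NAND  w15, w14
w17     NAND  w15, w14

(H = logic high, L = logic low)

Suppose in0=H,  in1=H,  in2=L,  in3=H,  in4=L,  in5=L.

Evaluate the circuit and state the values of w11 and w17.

w1 = in5 NAND in4 = L NAND L = H
w2 = in3 NAND in0 = H NAND H = L
w3 = NOT w1 = NOT H = L
w4 = w2 NAND w1 = L NAND H = H
w5 = in4 NAND in3 = L NAND H = H
w7 = w3 AND w4 AND w5 = L AND H AND H = L
w9 = w5 NAND w7 = H NAND L = H
w10 = w5 OR w2 = H OR L = H
w11 = w9 NAND w5 = H NAND H = L
w13 = w10 NAND w2 = H NAND L = H
w14 = in4 NAND w3 = L NAND L = H
w15 = w13 NAND w7 = H NAND L = H
w17 = w15 NAND w14 = H NAND H = L

w11 = L, w17 = L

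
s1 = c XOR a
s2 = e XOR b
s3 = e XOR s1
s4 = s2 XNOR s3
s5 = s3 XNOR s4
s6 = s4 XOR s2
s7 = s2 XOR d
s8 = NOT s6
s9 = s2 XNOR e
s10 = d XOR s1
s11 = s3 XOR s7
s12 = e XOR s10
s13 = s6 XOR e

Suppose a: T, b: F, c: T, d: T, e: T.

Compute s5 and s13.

s1 = c XOR a = T XOR T = F
s2 = e XOR b = T XOR F = T
s3 = e XOR s1 = T XOR F = T
s4 = s2 XNOR s3 = T XNOR T = T
s5 = s3 XNOR s4 = T XNOR T = T
s6 = s4 XOR s2 = T XOR T = F
s13 = s6 XOR e = F XOR T = T

s5 = T, s13 = T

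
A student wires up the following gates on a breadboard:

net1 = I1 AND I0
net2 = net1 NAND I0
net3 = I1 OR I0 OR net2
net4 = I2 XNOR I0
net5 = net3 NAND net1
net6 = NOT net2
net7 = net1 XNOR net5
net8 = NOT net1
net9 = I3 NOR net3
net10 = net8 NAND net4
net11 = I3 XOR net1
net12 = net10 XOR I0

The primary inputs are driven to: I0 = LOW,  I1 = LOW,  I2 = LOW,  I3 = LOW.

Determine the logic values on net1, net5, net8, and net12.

net1 = LOW  net5 = HIGH  net8 = HIGH  net12 = LOW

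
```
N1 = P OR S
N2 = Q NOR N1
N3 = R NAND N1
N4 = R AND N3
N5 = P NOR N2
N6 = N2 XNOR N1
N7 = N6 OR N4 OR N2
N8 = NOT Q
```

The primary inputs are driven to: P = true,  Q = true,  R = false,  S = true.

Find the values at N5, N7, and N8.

N1 = P OR S = true OR true = true
N2 = Q NOR N1 = true NOR true = false
N3 = R NAND N1 = false NAND true = true
N4 = R AND N3 = false AND true = false
N5 = P NOR N2 = true NOR false = false
N6 = N2 XNOR N1 = false XNOR true = false
N7 = N6 OR N4 OR N2 = false OR false OR false = false
N8 = NOT Q = NOT true = false

N5 = false  N7 = false  N8 = false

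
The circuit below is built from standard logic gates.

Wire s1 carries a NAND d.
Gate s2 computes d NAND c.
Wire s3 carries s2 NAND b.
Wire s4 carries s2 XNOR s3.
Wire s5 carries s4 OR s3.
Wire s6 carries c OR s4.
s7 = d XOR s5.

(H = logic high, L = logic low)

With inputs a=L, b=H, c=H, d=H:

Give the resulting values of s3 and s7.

s2 = d NAND c = H NAND H = L
s3 = s2 NAND b = L NAND H = H
s4 = s2 XNOR s3 = L XNOR H = L
s5 = s4 OR s3 = L OR H = H
s7 = d XOR s5 = H XOR H = L

s3 = H, s7 = L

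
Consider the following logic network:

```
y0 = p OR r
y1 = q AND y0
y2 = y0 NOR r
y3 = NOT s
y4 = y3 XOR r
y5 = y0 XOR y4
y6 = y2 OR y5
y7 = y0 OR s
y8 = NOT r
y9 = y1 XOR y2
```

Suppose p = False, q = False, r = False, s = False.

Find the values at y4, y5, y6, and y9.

y0 = p OR r = False OR False = False
y1 = q AND y0 = False AND False = False
y2 = y0 NOR r = False NOR False = True
y3 = NOT s = NOT False = True
y4 = y3 XOR r = True XOR False = True
y5 = y0 XOR y4 = False XOR True = True
y6 = y2 OR y5 = True OR True = True
y9 = y1 XOR y2 = False XOR True = True

y4 = True  y5 = True  y6 = True  y9 = True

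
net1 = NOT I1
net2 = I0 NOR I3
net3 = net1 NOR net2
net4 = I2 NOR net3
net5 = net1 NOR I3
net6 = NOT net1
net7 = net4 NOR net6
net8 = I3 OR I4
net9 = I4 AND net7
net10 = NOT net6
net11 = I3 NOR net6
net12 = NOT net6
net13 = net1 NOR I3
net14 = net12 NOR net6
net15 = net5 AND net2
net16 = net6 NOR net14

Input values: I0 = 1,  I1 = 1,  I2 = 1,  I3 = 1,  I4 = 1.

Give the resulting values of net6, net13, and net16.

net6 = 1, net13 = 0, net16 = 0

net1 = NOT I1 = NOT 1 = 0
net6 = NOT net1 = NOT 0 = 1
net12 = NOT net6 = NOT 1 = 0
net13 = net1 NOR I3 = 0 NOR 1 = 0
net14 = net12 NOR net6 = 0 NOR 1 = 0
net16 = net6 NOR net14 = 1 NOR 0 = 0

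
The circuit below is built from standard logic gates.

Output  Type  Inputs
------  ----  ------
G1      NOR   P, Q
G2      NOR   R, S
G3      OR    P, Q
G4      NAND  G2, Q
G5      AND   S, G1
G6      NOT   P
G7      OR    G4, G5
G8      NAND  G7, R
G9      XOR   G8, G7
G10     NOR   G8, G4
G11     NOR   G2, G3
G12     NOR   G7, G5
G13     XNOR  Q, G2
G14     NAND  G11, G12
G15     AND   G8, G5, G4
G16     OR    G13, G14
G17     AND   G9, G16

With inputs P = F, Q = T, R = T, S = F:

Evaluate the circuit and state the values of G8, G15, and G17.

G8 = F  G15 = F  G17 = T

G1 = P NOR Q = F NOR T = F
G2 = R NOR S = T NOR F = F
G3 = P OR Q = F OR T = T
G4 = G2 NAND Q = F NAND T = T
G5 = S AND G1 = F AND F = F
G7 = G4 OR G5 = T OR F = T
G8 = G7 NAND R = T NAND T = F
G9 = G8 XOR G7 = F XOR T = T
G11 = G2 NOR G3 = F NOR T = F
G12 = G7 NOR G5 = T NOR F = F
G13 = Q XNOR G2 = T XNOR F = F
G14 = G11 NAND G12 = F NAND F = T
G15 = G8 AND G5 AND G4 = F AND F AND T = F
G16 = G13 OR G14 = F OR T = T
G17 = G9 AND G16 = T AND T = T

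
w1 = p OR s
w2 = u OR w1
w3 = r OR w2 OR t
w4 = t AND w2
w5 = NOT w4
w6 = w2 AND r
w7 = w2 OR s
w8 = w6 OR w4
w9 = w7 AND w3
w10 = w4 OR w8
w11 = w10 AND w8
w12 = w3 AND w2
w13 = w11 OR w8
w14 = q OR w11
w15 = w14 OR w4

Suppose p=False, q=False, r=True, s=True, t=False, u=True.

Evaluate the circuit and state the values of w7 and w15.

w1 = p OR s = False OR True = True
w2 = u OR w1 = True OR True = True
w4 = t AND w2 = False AND True = False
w6 = w2 AND r = True AND True = True
w7 = w2 OR s = True OR True = True
w8 = w6 OR w4 = True OR False = True
w10 = w4 OR w8 = False OR True = True
w11 = w10 AND w8 = True AND True = True
w14 = q OR w11 = False OR True = True
w15 = w14 OR w4 = True OR False = True

w7 = True; w15 = True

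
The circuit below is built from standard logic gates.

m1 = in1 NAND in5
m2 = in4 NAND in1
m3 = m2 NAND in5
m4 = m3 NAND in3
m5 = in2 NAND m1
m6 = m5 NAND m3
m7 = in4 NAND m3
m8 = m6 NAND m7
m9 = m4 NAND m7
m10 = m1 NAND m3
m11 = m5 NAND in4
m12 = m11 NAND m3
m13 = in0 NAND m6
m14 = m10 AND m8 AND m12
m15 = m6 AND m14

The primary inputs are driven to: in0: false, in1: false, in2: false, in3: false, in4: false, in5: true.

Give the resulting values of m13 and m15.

m13 = true  m15 = false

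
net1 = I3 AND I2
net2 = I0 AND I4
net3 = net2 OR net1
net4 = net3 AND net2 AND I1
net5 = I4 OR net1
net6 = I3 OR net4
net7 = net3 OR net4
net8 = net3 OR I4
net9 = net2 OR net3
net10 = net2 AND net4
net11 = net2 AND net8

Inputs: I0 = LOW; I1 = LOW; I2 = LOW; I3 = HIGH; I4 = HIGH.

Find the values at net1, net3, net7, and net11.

net1 = LOW, net3 = LOW, net7 = LOW, net11 = LOW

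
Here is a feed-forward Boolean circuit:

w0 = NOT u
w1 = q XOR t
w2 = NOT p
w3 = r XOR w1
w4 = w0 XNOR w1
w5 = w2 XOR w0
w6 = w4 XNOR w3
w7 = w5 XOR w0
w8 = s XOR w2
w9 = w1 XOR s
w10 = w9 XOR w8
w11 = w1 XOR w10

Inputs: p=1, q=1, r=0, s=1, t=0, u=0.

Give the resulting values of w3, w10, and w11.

w3 = 1, w10 = 1, w11 = 0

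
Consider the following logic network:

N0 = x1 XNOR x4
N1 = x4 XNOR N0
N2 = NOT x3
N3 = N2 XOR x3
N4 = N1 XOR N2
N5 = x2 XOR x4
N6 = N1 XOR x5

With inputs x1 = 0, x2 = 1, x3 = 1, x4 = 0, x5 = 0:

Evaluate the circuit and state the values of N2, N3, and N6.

N2 = 0  N3 = 1  N6 = 0

N0 = x1 XNOR x4 = 0 XNOR 0 = 1
N1 = x4 XNOR N0 = 0 XNOR 1 = 0
N2 = NOT x3 = NOT 1 = 0
N3 = N2 XOR x3 = 0 XOR 1 = 1
N6 = N1 XOR x5 = 0 XOR 0 = 0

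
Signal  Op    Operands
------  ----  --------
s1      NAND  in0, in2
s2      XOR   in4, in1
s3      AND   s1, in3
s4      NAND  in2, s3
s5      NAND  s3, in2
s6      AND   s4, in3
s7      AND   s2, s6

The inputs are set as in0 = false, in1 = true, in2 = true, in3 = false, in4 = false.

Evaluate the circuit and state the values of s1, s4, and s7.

s1 = in0 NAND in2 = false NAND true = true
s2 = in4 XOR in1 = false XOR true = true
s3 = s1 AND in3 = true AND false = false
s4 = in2 NAND s3 = true NAND false = true
s6 = s4 AND in3 = true AND false = false
s7 = s2 AND s6 = true AND false = false

s1 = true, s4 = true, s7 = false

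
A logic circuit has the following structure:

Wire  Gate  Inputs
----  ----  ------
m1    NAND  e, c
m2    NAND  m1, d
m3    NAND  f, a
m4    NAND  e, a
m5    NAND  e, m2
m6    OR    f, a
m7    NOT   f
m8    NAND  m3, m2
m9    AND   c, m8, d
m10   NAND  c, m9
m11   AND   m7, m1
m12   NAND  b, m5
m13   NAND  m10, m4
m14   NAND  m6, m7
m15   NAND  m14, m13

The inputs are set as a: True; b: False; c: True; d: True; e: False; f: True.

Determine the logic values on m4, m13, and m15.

m1 = e NAND c = False NAND True = True
m2 = m1 NAND d = True NAND True = False
m3 = f NAND a = True NAND True = False
m4 = e NAND a = False NAND True = True
m6 = f OR a = True OR True = True
m7 = NOT f = NOT True = False
m8 = m3 NAND m2 = False NAND False = True
m9 = c AND m8 AND d = True AND True AND True = True
m10 = c NAND m9 = True NAND True = False
m13 = m10 NAND m4 = False NAND True = True
m14 = m6 NAND m7 = True NAND False = True
m15 = m14 NAND m13 = True NAND True = False

m4 = True, m13 = True, m15 = False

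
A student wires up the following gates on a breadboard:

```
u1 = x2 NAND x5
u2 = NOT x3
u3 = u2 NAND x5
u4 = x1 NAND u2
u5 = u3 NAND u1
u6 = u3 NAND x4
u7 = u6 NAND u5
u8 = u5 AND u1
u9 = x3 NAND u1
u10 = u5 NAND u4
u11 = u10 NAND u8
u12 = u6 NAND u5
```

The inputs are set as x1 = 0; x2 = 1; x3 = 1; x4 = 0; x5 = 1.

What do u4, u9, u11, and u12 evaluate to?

u4 = 1, u9 = 1, u11 = 1, u12 = 0

u1 = x2 NAND x5 = 1 NAND 1 = 0
u2 = NOT x3 = NOT 1 = 0
u3 = u2 NAND x5 = 0 NAND 1 = 1
u4 = x1 NAND u2 = 0 NAND 0 = 1
u5 = u3 NAND u1 = 1 NAND 0 = 1
u6 = u3 NAND x4 = 1 NAND 0 = 1
u8 = u5 AND u1 = 1 AND 0 = 0
u9 = x3 NAND u1 = 1 NAND 0 = 1
u10 = u5 NAND u4 = 1 NAND 1 = 0
u11 = u10 NAND u8 = 0 NAND 0 = 1
u12 = u6 NAND u5 = 1 NAND 1 = 0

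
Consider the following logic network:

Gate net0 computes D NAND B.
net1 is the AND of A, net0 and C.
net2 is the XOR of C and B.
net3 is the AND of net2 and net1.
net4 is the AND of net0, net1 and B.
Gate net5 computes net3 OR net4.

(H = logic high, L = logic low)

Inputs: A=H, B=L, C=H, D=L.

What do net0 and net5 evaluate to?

net0 = D NAND B = L NAND L = H
net1 = A AND net0 AND C = H AND H AND H = H
net2 = C XOR B = H XOR L = H
net3 = net2 AND net1 = H AND H = H
net4 = net0 AND net1 AND B = H AND H AND L = L
net5 = net3 OR net4 = H OR L = H

net0 = H, net5 = H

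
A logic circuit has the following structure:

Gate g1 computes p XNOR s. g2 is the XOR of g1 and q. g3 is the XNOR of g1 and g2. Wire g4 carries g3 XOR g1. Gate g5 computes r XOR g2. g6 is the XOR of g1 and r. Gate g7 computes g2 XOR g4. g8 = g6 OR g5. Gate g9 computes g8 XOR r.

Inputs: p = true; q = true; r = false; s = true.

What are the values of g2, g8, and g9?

g2 = false; g8 = true; g9 = true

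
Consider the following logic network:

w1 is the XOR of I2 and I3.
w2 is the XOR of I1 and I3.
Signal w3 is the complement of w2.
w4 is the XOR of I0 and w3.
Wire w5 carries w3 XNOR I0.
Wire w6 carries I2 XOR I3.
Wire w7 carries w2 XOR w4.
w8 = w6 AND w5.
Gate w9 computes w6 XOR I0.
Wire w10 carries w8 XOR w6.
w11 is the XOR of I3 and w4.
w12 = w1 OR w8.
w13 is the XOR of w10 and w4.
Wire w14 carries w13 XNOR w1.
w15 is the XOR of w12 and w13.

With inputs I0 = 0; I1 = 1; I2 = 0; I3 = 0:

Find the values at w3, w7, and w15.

w1 = I2 XOR I3 = 0 XOR 0 = 0
w2 = I1 XOR I3 = 1 XOR 0 = 1
w3 = NOT w2 = NOT 1 = 0
w4 = I0 XOR w3 = 0 XOR 0 = 0
w5 = w3 XNOR I0 = 0 XNOR 0 = 1
w6 = I2 XOR I3 = 0 XOR 0 = 0
w7 = w2 XOR w4 = 1 XOR 0 = 1
w8 = w6 AND w5 = 0 AND 1 = 0
w10 = w8 XOR w6 = 0 XOR 0 = 0
w12 = w1 OR w8 = 0 OR 0 = 0
w13 = w10 XOR w4 = 0 XOR 0 = 0
w15 = w12 XOR w13 = 0 XOR 0 = 0

w3 = 0, w7 = 1, w15 = 0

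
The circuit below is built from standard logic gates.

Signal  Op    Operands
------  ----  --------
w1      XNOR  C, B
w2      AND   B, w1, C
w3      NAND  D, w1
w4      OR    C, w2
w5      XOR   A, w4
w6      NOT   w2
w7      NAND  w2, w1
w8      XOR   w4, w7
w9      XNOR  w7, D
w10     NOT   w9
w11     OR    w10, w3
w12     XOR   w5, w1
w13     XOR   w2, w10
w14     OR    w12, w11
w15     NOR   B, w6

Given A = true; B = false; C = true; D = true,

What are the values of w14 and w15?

w1 = C XNOR B = true XNOR false = false
w2 = B AND w1 AND C = false AND false AND true = false
w3 = D NAND w1 = true NAND false = true
w4 = C OR w2 = true OR false = true
w5 = A XOR w4 = true XOR true = false
w6 = NOT w2 = NOT false = true
w7 = w2 NAND w1 = false NAND false = true
w9 = w7 XNOR D = true XNOR true = true
w10 = NOT w9 = NOT true = false
w11 = w10 OR w3 = false OR true = true
w12 = w5 XOR w1 = false XOR false = false
w14 = w12 OR w11 = false OR true = true
w15 = B NOR w6 = false NOR true = false

w14 = true; w15 = false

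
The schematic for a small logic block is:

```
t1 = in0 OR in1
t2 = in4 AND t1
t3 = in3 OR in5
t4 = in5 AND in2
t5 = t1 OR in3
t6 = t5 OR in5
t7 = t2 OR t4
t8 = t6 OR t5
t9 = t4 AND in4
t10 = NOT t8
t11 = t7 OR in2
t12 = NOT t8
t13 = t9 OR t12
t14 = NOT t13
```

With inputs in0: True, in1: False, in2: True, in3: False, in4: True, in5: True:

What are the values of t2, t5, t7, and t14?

t2 = True; t5 = True; t7 = True; t14 = False

t1 = in0 OR in1 = True OR False = True
t2 = in4 AND t1 = True AND True = True
t4 = in5 AND in2 = True AND True = True
t5 = t1 OR in3 = True OR False = True
t6 = t5 OR in5 = True OR True = True
t7 = t2 OR t4 = True OR True = True
t8 = t6 OR t5 = True OR True = True
t9 = t4 AND in4 = True AND True = True
t12 = NOT t8 = NOT True = False
t13 = t9 OR t12 = True OR False = True
t14 = NOT t13 = NOT True = False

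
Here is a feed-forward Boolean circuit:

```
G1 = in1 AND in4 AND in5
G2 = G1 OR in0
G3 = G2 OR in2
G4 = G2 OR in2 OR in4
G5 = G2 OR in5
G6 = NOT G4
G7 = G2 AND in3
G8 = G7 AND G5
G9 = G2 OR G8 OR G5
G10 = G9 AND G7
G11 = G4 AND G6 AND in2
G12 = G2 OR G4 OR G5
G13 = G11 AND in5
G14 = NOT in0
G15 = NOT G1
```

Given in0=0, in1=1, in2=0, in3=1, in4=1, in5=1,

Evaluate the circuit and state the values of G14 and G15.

G14 = 1  G15 = 0

G1 = in1 AND in4 AND in5 = 1 AND 1 AND 1 = 1
G14 = NOT in0 = NOT 0 = 1
G15 = NOT G1 = NOT 1 = 0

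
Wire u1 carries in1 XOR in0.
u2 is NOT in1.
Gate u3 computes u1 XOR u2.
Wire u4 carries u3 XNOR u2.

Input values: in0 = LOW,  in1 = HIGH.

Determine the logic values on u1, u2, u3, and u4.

u1 = HIGH, u2 = LOW, u3 = HIGH, u4 = LOW

u1 = in1 XOR in0 = HIGH XOR LOW = HIGH
u2 = NOT in1 = NOT HIGH = LOW
u3 = u1 XOR u2 = HIGH XOR LOW = HIGH
u4 = u3 XNOR u2 = HIGH XNOR LOW = LOW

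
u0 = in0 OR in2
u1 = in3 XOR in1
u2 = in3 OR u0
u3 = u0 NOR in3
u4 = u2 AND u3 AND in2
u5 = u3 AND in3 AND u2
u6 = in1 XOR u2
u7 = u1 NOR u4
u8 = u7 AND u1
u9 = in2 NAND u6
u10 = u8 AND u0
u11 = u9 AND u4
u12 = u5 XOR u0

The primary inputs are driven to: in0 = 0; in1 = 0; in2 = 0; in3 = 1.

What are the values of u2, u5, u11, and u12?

u2 = 1  u5 = 0  u11 = 0  u12 = 0

u0 = in0 OR in2 = 0 OR 0 = 0
u2 = in3 OR u0 = 1 OR 0 = 1
u3 = u0 NOR in3 = 0 NOR 1 = 0
u4 = u2 AND u3 AND in2 = 1 AND 0 AND 0 = 0
u5 = u3 AND in3 AND u2 = 0 AND 1 AND 1 = 0
u6 = in1 XOR u2 = 0 XOR 1 = 1
u9 = in2 NAND u6 = 0 NAND 1 = 1
u11 = u9 AND u4 = 1 AND 0 = 0
u12 = u5 XOR u0 = 0 XOR 0 = 0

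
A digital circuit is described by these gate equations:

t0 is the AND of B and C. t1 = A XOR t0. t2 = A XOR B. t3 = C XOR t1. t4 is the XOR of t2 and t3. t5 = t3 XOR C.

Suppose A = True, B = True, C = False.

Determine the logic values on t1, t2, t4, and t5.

t0 = B AND C = True AND False = False
t1 = A XOR t0 = True XOR False = True
t2 = A XOR B = True XOR True = False
t3 = C XOR t1 = False XOR True = True
t4 = t2 XOR t3 = False XOR True = True
t5 = t3 XOR C = True XOR False = True

t1 = True  t2 = False  t4 = True  t5 = True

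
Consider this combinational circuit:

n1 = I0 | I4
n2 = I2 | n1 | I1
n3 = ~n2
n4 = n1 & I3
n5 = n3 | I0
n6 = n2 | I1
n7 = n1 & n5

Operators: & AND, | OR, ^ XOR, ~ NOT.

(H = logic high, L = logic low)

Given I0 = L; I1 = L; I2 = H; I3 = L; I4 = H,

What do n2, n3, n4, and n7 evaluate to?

n2 = H  n3 = L  n4 = L  n7 = L

n1 = I0 OR I4 = L OR H = H
n2 = I2 OR n1 OR I1 = H OR H OR L = H
n3 = NOT n2 = NOT H = L
n4 = n1 AND I3 = H AND L = L
n5 = n3 OR I0 = L OR L = L
n7 = n1 AND n5 = H AND L = L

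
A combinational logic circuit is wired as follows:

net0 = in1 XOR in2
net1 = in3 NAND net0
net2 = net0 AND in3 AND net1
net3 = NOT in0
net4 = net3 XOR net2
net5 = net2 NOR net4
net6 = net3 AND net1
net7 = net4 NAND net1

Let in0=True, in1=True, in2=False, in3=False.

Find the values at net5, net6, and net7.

net5 = True; net6 = False; net7 = True

net0 = in1 XOR in2 = True XOR False = True
net1 = in3 NAND net0 = False NAND True = True
net2 = net0 AND in3 AND net1 = True AND False AND True = False
net3 = NOT in0 = NOT True = False
net4 = net3 XOR net2 = False XOR False = False
net5 = net2 NOR net4 = False NOR False = True
net6 = net3 AND net1 = False AND True = False
net7 = net4 NAND net1 = False NAND True = True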